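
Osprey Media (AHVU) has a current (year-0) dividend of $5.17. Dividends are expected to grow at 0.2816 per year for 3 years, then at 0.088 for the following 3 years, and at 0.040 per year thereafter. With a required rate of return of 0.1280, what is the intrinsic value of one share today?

$121.72

Three-stage DDM. Project D₁…D_6; terminal Gordon value at t=6 with g = 0.04; discount at r = 0.128.
D_1 = 6.6259
D_2 = 8.4917
D_3 = 10.8830
D_4 = 11.8407
D_5 = 12.8827
D_6 = 14.0163
TV_6 = 14.5770/(0.128−0.04) = 165.6477
P₀ = Σ Dₜ/(1+r)ᵗ + TV_6/(1+r)^6 = 121.7168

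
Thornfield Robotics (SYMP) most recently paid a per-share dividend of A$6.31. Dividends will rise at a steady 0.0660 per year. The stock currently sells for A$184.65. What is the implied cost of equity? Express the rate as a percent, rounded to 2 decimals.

Rearranging the constant-growth DDM: r = D₁/P₀ + g.
D₁ = 6.31 × (1 + 0.066) = 6.7265.
r = 6.7265 / 184.65 + 0.066 = 0.03643 + 0.066 = 0.10243

10.24%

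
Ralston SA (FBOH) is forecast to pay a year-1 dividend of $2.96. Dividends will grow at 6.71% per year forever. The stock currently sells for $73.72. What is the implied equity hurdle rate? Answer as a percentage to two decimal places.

10.73%

Rearranging the constant-growth DDM: r = D₁/P₀ + g.
r = 2.9600 / 73.72 + 0.0671 = 0.04015 + 0.0671 = 0.10725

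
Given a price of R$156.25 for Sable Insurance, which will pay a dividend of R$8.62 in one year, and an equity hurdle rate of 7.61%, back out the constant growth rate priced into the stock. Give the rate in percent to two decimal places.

2.09%

From P₀ = D₁/(r − g), the implied growth is g = r − D₁/P₀.
g = 0.0761 − 8.62/156.25 = 0.0761 − 0.05517 = 0.02093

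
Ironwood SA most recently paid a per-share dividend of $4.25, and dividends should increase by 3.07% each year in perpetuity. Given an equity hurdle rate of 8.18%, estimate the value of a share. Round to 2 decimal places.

$85.72

Gordon growth model: P₀ = D₁/(r − g). D₁ = 4.25 × (1 + 0.0307) = 4.3805.
P₀ = 4.3805 / (0.0818 − 0.0307) = 4.3805 / 0.0511 = 85.7236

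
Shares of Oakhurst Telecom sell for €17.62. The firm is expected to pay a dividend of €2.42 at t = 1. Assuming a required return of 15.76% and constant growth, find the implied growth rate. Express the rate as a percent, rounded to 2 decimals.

From P₀ = D₁/(r − g), the implied growth is g = r − D₁/P₀.
g = 0.1576 − 2.42/17.62 = 0.1576 − 0.13734 = 0.02026

2.03%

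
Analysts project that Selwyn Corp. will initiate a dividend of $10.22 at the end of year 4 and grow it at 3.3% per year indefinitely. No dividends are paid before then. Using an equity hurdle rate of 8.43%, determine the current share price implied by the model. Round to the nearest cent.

$156.27

Deferred-dividend DDM. At t=3 the remaining stream is a growing perpetuity with first payment D_4 = 10.22.
V_3 = D_4/(r−g) = 10.22/(0.0843−0.033) = 199.2203
P₀ = V_3/(1+r)^3 = 199.2203/(1+0.0843)^3 = 156.2734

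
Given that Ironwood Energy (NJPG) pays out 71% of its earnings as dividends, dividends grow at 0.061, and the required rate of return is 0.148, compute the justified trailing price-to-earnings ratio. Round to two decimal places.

Justified trailing P/E = b(1+g)/(r−g) = 0.71×(1+0.061)/(0.148−0.061) = 8.6587

8.66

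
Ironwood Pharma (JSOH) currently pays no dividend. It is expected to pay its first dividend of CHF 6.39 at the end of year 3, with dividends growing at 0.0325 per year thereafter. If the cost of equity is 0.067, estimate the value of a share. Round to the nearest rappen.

Deferred-dividend DDM. At t=2 the remaining stream is a growing perpetuity with first payment D_3 = 6.39.
V_2 = D_3/(r−g) = 6.39/(0.067−0.0325) = 185.2174
P₀ = V_2/(1+r)^2 = 185.2174/(1+0.067)^2 = 162.6870

CHF 162.69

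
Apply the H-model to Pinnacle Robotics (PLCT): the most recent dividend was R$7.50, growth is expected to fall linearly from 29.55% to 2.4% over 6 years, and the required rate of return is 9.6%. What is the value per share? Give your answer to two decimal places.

R$191.51

H-model: P₀ = D₀[(1+g_L) + H(g_S−g_L)]/(r−g_L), with H = 6/2 = 3.
P₀ = 7.50 × [(1+0.024) + 3×(0.2955−0.024)] / (0.096−0.024)
   = 7.50 × 1.8385 / 0.072 = 191.5104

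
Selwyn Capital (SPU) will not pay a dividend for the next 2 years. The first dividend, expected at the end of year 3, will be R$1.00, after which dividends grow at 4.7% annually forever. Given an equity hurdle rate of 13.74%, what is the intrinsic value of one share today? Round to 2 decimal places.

R$8.55

Deferred-dividend DDM. At t=2 the remaining stream is a growing perpetuity with first payment D_3 = 1.00.
V_2 = D_3/(r−g) = 1.00/(0.1374−0.047) = 11.0619
P₀ = V_2/(1+r)^2 = 11.0619/(1+0.1374)^2 = 8.5508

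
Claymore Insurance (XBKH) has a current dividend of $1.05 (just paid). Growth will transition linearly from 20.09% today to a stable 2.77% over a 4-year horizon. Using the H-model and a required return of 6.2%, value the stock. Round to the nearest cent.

$42.06

H-model: P₀ = D₀[(1+g_L) + H(g_S−g_L)]/(r−g_L), with H = 4/2 = 2.
P₀ = 1.05 × [(1+0.0277) + 2×(0.2009−0.0277)] / (0.062−0.0277)
   = 1.05 × 1.3741 / 0.0343 = 42.0643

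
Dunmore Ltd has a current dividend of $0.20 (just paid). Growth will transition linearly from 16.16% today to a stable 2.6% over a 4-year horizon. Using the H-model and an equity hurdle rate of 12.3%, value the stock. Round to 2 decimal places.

$2.67

H-model: P₀ = D₀[(1+g_L) + H(g_S−g_L)]/(r−g_L), with H = 4/2 = 2.
P₀ = 0.20 × [(1+0.026) + 2×(0.1616−0.026)] / (0.123−0.026)
   = 0.20 × 1.2972 / 0.097 = 2.6746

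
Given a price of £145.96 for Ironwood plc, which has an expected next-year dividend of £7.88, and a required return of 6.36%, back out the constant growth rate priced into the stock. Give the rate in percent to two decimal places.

0.96%

From P₀ = D₁/(r − g), the implied growth is g = r − D₁/P₀.
g = 0.0636 − 7.88/145.96 = 0.0636 − 0.05399 = 0.00961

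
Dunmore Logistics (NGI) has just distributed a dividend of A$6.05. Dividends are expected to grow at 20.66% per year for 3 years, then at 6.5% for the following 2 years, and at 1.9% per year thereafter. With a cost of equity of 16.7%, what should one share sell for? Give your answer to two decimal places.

A$69.43

Three-stage DDM. Project D₁…D_5; terminal Gordon value at t=5 with g = 0.019; discount at r = 0.167.
D_1 = 7.2999
D_2 = 8.8081
D_3 = 10.6278
D_4 = 11.3187
D_5 = 12.0544
TV_5 = 12.2834/(0.167−0.019) = 82.9960
P₀ = Σ Dₜ/(1+r)ᵗ + TV_5/(1+r)^5 = 69.4261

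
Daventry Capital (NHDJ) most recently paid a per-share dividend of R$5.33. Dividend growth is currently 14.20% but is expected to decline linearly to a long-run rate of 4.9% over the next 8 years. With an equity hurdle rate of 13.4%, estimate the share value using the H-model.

H-model: P₀ = D₀[(1+g_L) + H(g_S−g_L)]/(r−g_L), with H = 8/2 = 4.
P₀ = 5.33 × [(1+0.049) + 4×(0.142−0.049)] / (0.134−0.049)
   = 5.33 × 1.4210 / 0.085 = 89.1051

R$89.11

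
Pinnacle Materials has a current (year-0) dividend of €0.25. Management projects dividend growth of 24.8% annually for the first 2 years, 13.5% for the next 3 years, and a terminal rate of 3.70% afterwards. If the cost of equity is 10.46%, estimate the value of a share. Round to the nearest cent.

€6.92

Three-stage DDM. Project D₁…D_5; terminal Gordon value at t=5 with g = 0.037; discount at r = 0.1046.
D_1 = 0.3120
D_2 = 0.3894
D_3 = 0.4419
D_4 = 0.5016
D_5 = 0.5693
TV_5 = 0.5904/(0.1046−0.037) = 8.7335
P₀ = Σ Dₜ/(1+r)ᵗ + TV_5/(1+r)^5 = 6.9235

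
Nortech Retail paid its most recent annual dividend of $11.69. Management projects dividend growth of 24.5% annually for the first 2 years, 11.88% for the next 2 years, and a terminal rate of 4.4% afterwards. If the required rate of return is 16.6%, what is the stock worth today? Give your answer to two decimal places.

Three-stage DDM. Project D₁…D_4; terminal Gordon value at t=4 with g = 0.044; discount at r = 0.166.
D_1 = 14.5541
D_2 = 18.1198
D_3 = 20.2724
D_4 = 22.6808
TV_4 = 23.6787/(0.166−0.044) = 194.0881
P₀ = Σ Dₜ/(1+r)ᵗ + TV_4/(1+r)^4 = 155.8722

$155.87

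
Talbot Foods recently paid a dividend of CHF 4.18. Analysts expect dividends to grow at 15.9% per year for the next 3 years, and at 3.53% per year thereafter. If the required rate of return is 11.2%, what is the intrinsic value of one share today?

CHF 77.51

Two-stage DDM. Project D₁…D_3 at 0.159, terminal growth 0.0353, discount at r = 0.112.
D_1 = 4.8446
D_2 = 5.6149
D_3 = 6.5077
Terminal value at t=3: TV = D_4/(r−g) = 6.7374/(0.112−0.0353) = 87.8410
P₀ = 4.8446/(1+0.112)^1 + 5.6149/(1+0.112)^2 + 6.5077/(1+0.112)^3 + 87.8410/(1+0.112)^3 = 77.5129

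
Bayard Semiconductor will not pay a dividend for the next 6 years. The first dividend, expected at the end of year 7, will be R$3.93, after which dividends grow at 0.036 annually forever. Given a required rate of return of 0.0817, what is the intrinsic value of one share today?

R$53.68

Deferred-dividend DDM. At t=6 the remaining stream is a growing perpetuity with first payment D_7 = 3.93.
V_6 = D_7/(r−g) = 3.93/(0.0817−0.036) = 85.9956
P₀ = V_6/(1+r)^6 = 85.9956/(1+0.0817)^6 = 53.6828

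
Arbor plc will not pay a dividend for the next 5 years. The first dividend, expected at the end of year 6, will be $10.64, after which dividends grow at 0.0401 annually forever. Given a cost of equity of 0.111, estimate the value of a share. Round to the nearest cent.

$88.66

Deferred-dividend DDM. At t=5 the remaining stream is a growing perpetuity with first payment D_6 = 10.64.
V_5 = D_6/(r−g) = 10.64/(0.111−0.0401) = 150.0705
P₀ = V_5/(1+r)^5 = 150.0705/(1+0.111)^5 = 88.6595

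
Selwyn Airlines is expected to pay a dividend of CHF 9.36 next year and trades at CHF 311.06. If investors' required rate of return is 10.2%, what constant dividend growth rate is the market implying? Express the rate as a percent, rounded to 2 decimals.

7.19%

From P₀ = D₁/(r − g), the implied growth is g = r − D₁/P₀.
g = 0.102 − 9.36/311.06 = 0.102 − 0.03009 = 0.07191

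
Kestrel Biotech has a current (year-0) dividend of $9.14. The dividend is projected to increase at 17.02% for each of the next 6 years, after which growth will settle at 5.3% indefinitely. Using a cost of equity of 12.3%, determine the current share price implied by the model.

$239.52

Two-stage DDM. Project D₁…D_6 at 0.1702, terminal growth 0.053, discount at r = 0.123.
D_1 = 10.6956
D_2 = 12.5160
D_3 = 14.6463
D_4 = 17.1390
D_5 = 20.0561
D_6 = 23.4697
Terminal value at t=6: TV = D_7/(r−g) = 24.7135/(0.123−0.053) = 353.0507
P₀ = 10.6956/(1+0.123)^1 + 12.5160/(1+0.123)^2 + 14.6463/(1+0.123)^3 + 17.1390/(1+0.123)^4 + 20.0561/(1+0.123)^5 + 23.4697/(1+0.123)^6 + 353.0507/(1+0.123)^6 = 239.5154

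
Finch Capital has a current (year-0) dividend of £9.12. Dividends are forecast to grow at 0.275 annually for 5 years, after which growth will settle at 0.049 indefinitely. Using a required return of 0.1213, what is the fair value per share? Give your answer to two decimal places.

Two-stage DDM. Project D₁…D_5 at 0.275, terminal growth 0.049, discount at r = 0.1213.
D_1 = 11.6280
D_2 = 14.8257
D_3 = 18.9028
D_4 = 24.1010
D_5 = 30.7288
Terminal value at t=5: TV = D_6/(r−g) = 32.2345/(0.1213−0.049) = 445.8440
P₀ = 11.6280/(1+0.1213)^1 + 14.8257/(1+0.1213)^2 + 18.9028/(1+0.1213)^3 + 24.1010/(1+0.1213)^4 + 30.7288/(1+0.1213)^5 + 445.8440/(1+0.1213)^5 = 319.6716

£319.67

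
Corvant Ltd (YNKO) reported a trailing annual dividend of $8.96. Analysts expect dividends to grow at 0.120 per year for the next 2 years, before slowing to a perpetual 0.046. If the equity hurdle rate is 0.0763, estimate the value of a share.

$353.97

Two-stage DDM. Project D₁…D_2 at 0.12, terminal growth 0.046, discount at r = 0.0763.
D_1 = 10.0352
D_2 = 11.2394
Terminal value at t=2: TV = D_3/(r−g) = 11.7564/(0.0763−0.046) = 388.0012
P₀ = 10.0352/(1+0.0763)^1 + 11.2394/(1+0.0763)^2 + 388.0012/(1+0.0763)^2 = 353.9657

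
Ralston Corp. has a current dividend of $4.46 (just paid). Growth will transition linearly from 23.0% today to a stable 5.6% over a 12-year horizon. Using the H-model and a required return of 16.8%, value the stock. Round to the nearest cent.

H-model: P₀ = D₀[(1+g_L) + H(g_S−g_L)]/(r−g_L), with H = 12/2 = 6.
P₀ = 4.46 × [(1+0.056) + 6×(0.23−0.056)] / (0.168−0.056)
   = 4.46 × 2.1000 / 0.112 = 83.6250

$83.62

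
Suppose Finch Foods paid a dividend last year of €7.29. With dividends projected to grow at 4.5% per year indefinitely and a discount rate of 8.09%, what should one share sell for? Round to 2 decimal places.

Gordon growth model: P₀ = D₁/(r − g). D₁ = 7.29 × (1 + 0.045) = 7.6180.
P₀ = 7.6180 / (0.0809 − 0.045) = 7.6180 / 0.0359 = 212.2019

€212.20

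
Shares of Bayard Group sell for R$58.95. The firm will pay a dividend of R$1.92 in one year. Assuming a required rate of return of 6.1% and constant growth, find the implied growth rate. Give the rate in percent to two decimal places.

From P₀ = D₁/(r − g), the implied growth is g = r − D₁/P₀.
g = 0.061 − 1.92/58.95 = 0.061 − 0.03257 = 0.02843

2.84%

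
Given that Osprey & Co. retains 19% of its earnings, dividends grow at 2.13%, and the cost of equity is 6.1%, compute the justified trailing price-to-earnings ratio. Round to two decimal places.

Payout ratio b = 1 − 0.19 = 0.81.
Justified trailing P/E = b(1+g)/(r−g) = 0.81×(1+0.0213)/(0.061−0.0213) = 20.8376

20.84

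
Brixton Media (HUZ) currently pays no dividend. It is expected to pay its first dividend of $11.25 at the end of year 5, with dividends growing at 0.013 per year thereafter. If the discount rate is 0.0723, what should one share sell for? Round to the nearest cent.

Deferred-dividend DDM. At t=4 the remaining stream is a growing perpetuity with first payment D_5 = 11.25.
V_4 = D_5/(r−g) = 11.25/(0.0723−0.013) = 189.7133
P₀ = V_4/(1+r)^4 = 189.7133/(1+0.0723)^4 = 143.4936

$143.49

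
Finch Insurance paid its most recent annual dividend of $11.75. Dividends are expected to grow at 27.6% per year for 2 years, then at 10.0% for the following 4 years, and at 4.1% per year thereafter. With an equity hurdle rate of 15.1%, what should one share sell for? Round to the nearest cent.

$193.11

Three-stage DDM. Project D₁…D_6; terminal Gordon value at t=6 with g = 0.041; discount at r = 0.151.
D_1 = 14.9930
D_2 = 19.1311
D_3 = 21.0442
D_4 = 23.1486
D_5 = 25.4635
D_6 = 28.0098
TV_6 = 29.1582/(0.151−0.041) = 265.0745
P₀ = Σ Dₜ/(1+r)ᵗ + TV_6/(1+r)^6 = 193.1113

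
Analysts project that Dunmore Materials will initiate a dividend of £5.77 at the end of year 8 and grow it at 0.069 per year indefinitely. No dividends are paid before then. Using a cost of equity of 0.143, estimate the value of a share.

Deferred-dividend DDM. At t=7 the remaining stream is a growing perpetuity with first payment D_8 = 5.77.
V_7 = D_8/(r−g) = 5.77/(0.143−0.069) = 77.9730
P₀ = V_7/(1+r)^7 = 77.9730/(1+0.143)^7 = 30.5929

£30.59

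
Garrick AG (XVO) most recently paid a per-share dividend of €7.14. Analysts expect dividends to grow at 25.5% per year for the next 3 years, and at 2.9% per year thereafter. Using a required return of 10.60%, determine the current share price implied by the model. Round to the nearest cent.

Two-stage DDM. Project D₁…D_3 at 0.255, terminal growth 0.029, discount at r = 0.106.
D_1 = 8.9607
D_2 = 11.2457
D_3 = 14.1133
Terminal value at t=3: TV = D_4/(r−g) = 14.5226/(0.106−0.029) = 188.6054
P₀ = 8.9607/(1+0.106)^1 + 11.2457/(1+0.106)^2 + 14.1133/(1+0.106)^3 + 188.6054/(1+0.106)^3 = 167.1355

€167.14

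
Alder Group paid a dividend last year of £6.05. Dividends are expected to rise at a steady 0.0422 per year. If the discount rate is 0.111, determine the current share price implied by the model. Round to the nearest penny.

£91.65

Gordon growth model: P₀ = D₁/(r − g). D₁ = 6.05 × (1 + 0.0422) = 6.3053.
P₀ = 6.3053 / (0.111 − 0.0422) = 6.3053 / 0.0688 = 91.6469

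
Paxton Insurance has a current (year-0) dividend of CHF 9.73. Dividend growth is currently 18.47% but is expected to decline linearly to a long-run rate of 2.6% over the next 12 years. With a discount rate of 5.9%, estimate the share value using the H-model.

CHF 583.27

H-model: P₀ = D₀[(1+g_L) + H(g_S−g_L)]/(r−g_L), with H = 12/2 = 6.
P₀ = 9.73 × [(1+0.026) + 6×(0.1847−0.026)] / (0.059−0.026)
   = 9.73 × 1.9782 / 0.033 = 583.2693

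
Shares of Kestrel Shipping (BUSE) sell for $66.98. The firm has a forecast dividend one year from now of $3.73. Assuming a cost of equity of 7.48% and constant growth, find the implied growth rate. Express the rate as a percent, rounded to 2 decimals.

From P₀ = D₁/(r − g), the implied growth is g = r − D₁/P₀.
g = 0.0748 − 3.73/66.98 = 0.0748 − 0.05569 = 0.01911

1.91%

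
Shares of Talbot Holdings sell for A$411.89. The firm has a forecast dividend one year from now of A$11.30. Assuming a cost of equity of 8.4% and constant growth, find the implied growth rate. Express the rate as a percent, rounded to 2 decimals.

From P₀ = D₁/(r − g), the implied growth is g = r − D₁/P₀.
g = 0.084 − 11.30/411.89 = 0.084 − 0.02743 = 0.05657

5.66%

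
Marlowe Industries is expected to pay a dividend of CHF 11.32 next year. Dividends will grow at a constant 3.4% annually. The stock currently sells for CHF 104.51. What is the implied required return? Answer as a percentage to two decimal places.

14.23%

Rearranging the constant-growth DDM: r = D₁/P₀ + g.
r = 11.3200 / 104.51 + 0.034 = 0.10831 + 0.034 = 0.14231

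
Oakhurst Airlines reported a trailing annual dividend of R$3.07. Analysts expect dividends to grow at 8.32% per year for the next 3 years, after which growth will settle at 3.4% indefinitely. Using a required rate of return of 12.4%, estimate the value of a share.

Two-stage DDM. Project D₁…D_3 at 0.0832, terminal growth 0.034, discount at r = 0.124.
D_1 = 3.3254
D_2 = 3.6021
D_3 = 3.9018
Terminal value at t=3: TV = D_4/(r−g) = 4.0345/(0.124−0.034) = 44.8273
P₀ = 3.3254/(1+0.124)^1 + 3.6021/(1+0.124)^2 + 3.9018/(1+0.124)^3 + 44.8273/(1+0.124)^3 = 40.1251

R$40.13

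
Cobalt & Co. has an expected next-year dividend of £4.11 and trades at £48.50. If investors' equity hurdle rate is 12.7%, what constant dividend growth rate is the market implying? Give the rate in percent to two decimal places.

4.23%

From P₀ = D₁/(r − g), the implied growth is g = r − D₁/P₀.
g = 0.127 − 4.11/48.50 = 0.127 − 0.08474 = 0.04226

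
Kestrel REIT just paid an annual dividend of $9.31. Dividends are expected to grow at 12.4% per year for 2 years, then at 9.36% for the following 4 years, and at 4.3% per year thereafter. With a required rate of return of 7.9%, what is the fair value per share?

$370.46

Three-stage DDM. Project D₁…D_6; terminal Gordon value at t=6 with g = 0.043; discount at r = 0.079.
D_1 = 10.4644
D_2 = 11.7620
D_3 = 12.8630
D_4 = 14.0669
D_5 = 15.3836
D_6 = 16.8235
TV_6 = 17.5469/(0.079−0.043) = 487.4141
P₀ = Σ Dₜ/(1+r)ᵗ + TV_6/(1+r)^6 = 370.4632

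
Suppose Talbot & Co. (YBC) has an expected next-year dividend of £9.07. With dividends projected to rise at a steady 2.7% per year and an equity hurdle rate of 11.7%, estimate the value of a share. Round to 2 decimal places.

Gordon growth model: P₀ = D₁/(r − g), with D₁ = 9.07 given directly.
P₀ = 9.0700 / (0.117 − 0.027) = 9.0700 / 0.09 = 100.7778

£100.78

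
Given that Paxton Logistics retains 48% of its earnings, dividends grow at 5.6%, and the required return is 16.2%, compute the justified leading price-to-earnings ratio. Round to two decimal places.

Payout ratio b = 1 − 0.48 = 0.52.
Justified leading P/E = b/(r−g) = 0.52/(0.162−0.056) = 4.9057

4.91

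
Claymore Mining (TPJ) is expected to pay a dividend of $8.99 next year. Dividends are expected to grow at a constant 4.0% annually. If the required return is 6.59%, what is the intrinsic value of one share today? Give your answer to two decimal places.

$347.10

Gordon growth model: P₀ = D₁/(r − g), with D₁ = 8.99 given directly.
P₀ = 8.9900 / (0.0659 − 0.04) = 8.9900 / 0.0259 = 347.1042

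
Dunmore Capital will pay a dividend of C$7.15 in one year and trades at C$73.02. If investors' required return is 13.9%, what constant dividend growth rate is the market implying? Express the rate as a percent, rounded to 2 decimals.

From P₀ = D₁/(r − g), the implied growth is g = r − D₁/P₀.
g = 0.139 − 7.15/73.02 = 0.139 − 0.09792 = 0.04108

4.11%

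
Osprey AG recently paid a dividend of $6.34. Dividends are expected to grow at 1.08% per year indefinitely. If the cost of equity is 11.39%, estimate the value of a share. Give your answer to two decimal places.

Gordon growth model: P₀ = D₁/(r − g). D₁ = 6.34 × (1 + 0.0108) = 6.4085.
P₀ = 6.4085 / (0.1139 − 0.0108) = 6.4085 / 0.1031 = 62.1578

$62.16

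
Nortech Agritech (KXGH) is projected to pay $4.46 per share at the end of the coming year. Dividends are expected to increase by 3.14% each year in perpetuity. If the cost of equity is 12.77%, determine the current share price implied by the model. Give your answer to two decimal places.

$46.31

Gordon growth model: P₀ = D₁/(r − g), with D₁ = 4.46 given directly.
P₀ = 4.4600 / (0.1277 − 0.0314) = 4.4600 / 0.0963 = 46.3136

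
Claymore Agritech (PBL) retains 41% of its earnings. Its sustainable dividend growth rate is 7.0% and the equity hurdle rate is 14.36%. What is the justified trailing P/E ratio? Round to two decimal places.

Payout ratio b = 1 − 0.41 = 0.59.
Justified trailing P/E = b(1+g)/(r−g) = 0.59×(1+0.07)/(0.1436−0.07) = 8.5774

8.58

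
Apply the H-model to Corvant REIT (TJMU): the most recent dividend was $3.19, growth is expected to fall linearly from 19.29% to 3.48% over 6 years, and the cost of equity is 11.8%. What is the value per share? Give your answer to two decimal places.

$57.86

H-model: P₀ = D₀[(1+g_L) + H(g_S−g_L)]/(r−g_L), with H = 6/2 = 3.
P₀ = 3.19 × [(1+0.0348) + 3×(0.1929−0.0348)] / (0.118−0.0348)
   = 3.19 × 1.5091 / 0.0832 = 57.8609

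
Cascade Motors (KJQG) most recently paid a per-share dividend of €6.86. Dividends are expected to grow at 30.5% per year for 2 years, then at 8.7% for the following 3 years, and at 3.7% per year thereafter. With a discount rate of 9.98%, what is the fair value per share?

€200.09

Three-stage DDM. Project D₁…D_5; terminal Gordon value at t=5 with g = 0.037; discount at r = 0.0998.
D_1 = 8.9523
D_2 = 11.6828
D_3 = 12.6992
D_4 = 13.8040
D_5 = 15.0049
TV_5 = 15.5601/(0.0998−0.037) = 247.7724
P₀ = Σ Dₜ/(1+r)ᵗ + TV_5/(1+r)^5 = 200.0925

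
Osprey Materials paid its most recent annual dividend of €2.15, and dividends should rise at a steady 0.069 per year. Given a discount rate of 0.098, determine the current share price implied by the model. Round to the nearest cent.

Gordon growth model: P₀ = D₁/(r − g). D₁ = 2.15 × (1 + 0.069) = 2.2983.
P₀ = 2.2983 / (0.098 − 0.069) = 2.2983 / 0.029 = 79.2534

€79.25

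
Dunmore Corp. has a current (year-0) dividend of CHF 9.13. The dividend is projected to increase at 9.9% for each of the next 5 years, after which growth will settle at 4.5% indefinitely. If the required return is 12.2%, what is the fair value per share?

Two-stage DDM. Project D₁…D_5 at 0.099, terminal growth 0.045, discount at r = 0.122.
D_1 = 10.0339
D_2 = 11.0272
D_3 = 12.1189
D_4 = 13.3187
D_5 = 14.6372
Terminal value at t=5: TV = D_6/(r−g) = 15.2959/(0.122−0.045) = 198.6483
P₀ = 10.0339/(1+0.122)^1 + 11.0272/(1+0.122)^2 + 12.1189/(1+0.122)^3 + 13.3187/(1+0.122)^4 + 14.6372/(1+0.122)^5 + 198.6483/(1+0.122)^5 = 154.6355

CHF 154.64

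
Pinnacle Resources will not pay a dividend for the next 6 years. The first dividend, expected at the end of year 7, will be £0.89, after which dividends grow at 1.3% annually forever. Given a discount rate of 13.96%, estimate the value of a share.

Deferred-dividend DDM. At t=6 the remaining stream is a growing perpetuity with first payment D_7 = 0.89.
V_6 = D_7/(r−g) = 0.89/(0.1396−0.013) = 7.0300
P₀ = V_6/(1+r)^6 = 7.0300/(1+0.1396)^6 = 3.2095

£3.21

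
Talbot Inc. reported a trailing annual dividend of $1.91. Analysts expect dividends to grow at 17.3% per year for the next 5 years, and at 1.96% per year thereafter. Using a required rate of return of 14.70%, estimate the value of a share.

$27.32

Two-stage DDM. Project D₁…D_5 at 0.173, terminal growth 0.0196, discount at r = 0.147.
D_1 = 2.2404
D_2 = 2.6280
D_3 = 3.0827
D_4 = 3.6160
D_5 = 4.2415
Terminal value at t=5: TV = D_6/(r−g) = 4.3247/(0.147−0.0196) = 33.9456
P₀ = 2.2404/(1+0.147)^1 + 2.6280/(1+0.147)^2 + 3.0827/(1+0.147)^3 + 3.6160/(1+0.147)^4 + 4.2415/(1+0.147)^5 + 33.9456/(1+0.147)^5 = 27.3182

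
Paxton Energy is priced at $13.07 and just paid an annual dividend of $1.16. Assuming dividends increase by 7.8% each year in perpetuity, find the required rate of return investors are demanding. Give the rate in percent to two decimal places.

17.37%

Rearranging the constant-growth DDM: r = D₁/P₀ + g.
D₁ = 1.16 × (1 + 0.078) = 1.2505.
r = 1.2505 / 13.07 + 0.078 = 0.09568 + 0.078 = 0.17368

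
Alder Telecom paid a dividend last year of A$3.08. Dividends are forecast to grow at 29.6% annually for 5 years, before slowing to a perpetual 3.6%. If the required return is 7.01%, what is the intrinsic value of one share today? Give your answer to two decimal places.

A$272.19

Two-stage DDM. Project D₁…D_5 at 0.296, terminal growth 0.036, discount at r = 0.0701.
D_1 = 3.9917
D_2 = 5.1732
D_3 = 6.7045
D_4 = 8.6890
D_5 = 11.2610
Terminal value at t=5: TV = D_6/(r−g) = 11.6664/(0.0701−0.036) = 342.1221
P₀ = 3.9917/(1+0.0701)^1 + 5.1732/(1+0.0701)^2 + 6.7045/(1+0.0701)^3 + 8.6890/(1+0.0701)^4 + 11.2610/(1+0.0701)^5 + 342.1221/(1+0.0701)^5 = 272.1850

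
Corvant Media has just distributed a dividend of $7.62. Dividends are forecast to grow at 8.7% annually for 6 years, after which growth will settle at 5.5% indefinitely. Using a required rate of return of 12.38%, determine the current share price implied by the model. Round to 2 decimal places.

$136.45

Two-stage DDM. Project D₁…D_6 at 0.087, terminal growth 0.055, discount at r = 0.1238.
D_1 = 8.2829
D_2 = 9.0036
D_3 = 9.7869
D_4 = 10.6383
D_5 = 11.5639
D_6 = 12.5699
Terminal value at t=6: TV = D_7/(r−g) = 13.2613/(0.1238−0.055) = 192.7508
P₀ = 8.2829/(1+0.1238)^1 + 9.0036/(1+0.1238)^2 + 9.7869/(1+0.1238)^3 + 10.6383/(1+0.1238)^4 + 11.5639/(1+0.1238)^5 + 12.5699/(1+0.1238)^6 + 192.7508/(1+0.1238)^6 = 136.4458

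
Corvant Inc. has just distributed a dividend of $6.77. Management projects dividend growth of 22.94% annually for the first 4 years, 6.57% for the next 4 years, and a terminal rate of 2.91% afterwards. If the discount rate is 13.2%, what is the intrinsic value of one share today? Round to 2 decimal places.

Three-stage DDM. Project D₁…D_8; terminal Gordon value at t=8 with g = 0.0291; discount at r = 0.132.
D_1 = 8.3230
D_2 = 10.2323
D_3 = 12.5796
D_4 = 15.4654
D_5 = 16.4815
D_6 = 17.5643
D_7 = 18.7183
D_8 = 19.9481
TV_8 = 20.5286/(0.132−0.0291) = 199.5003
P₀ = Σ Dₜ/(1+r)ᵗ + TV_8/(1+r)^8 = 139.8890

$139.89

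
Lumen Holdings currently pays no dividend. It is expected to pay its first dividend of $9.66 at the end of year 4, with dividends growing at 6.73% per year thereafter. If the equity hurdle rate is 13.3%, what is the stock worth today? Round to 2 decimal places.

$101.09

Deferred-dividend DDM. At t=3 the remaining stream is a growing perpetuity with first payment D_4 = 9.66.
V_3 = D_4/(r−g) = 9.66/(0.133−0.0673) = 147.0320
P₀ = V_3/(1+r)^3 = 147.0320/(1+0.133)^3 = 101.0932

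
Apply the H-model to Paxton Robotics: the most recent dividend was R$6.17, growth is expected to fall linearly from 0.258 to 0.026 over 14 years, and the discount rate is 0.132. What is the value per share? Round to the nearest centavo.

H-model: P₀ = D₀[(1+g_L) + H(g_S−g_L)]/(r−g_L), with H = 14/2 = 7.
P₀ = 6.17 × [(1+0.026) + 7×(0.258−0.026)] / (0.132−0.026)
   = 6.17 × 2.6500 / 0.106 = 154.2500

R$154.25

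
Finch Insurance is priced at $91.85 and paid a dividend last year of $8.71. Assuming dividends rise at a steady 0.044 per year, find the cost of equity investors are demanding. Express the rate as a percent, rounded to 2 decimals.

14.30%

Rearranging the constant-growth DDM: r = D₁/P₀ + g.
D₁ = 8.71 × (1 + 0.044) = 9.0932.
r = 9.0932 / 91.85 + 0.044 = 0.09900 + 0.044 = 0.14300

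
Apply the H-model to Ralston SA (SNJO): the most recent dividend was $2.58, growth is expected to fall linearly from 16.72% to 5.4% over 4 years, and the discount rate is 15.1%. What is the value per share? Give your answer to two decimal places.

$34.06

H-model: P₀ = D₀[(1+g_L) + H(g_S−g_L)]/(r−g_L), with H = 4/2 = 2.
P₀ = 2.58 × [(1+0.054) + 2×(0.1672−0.054)] / (0.151−0.054)
   = 2.58 × 1.2804 / 0.097 = 34.0560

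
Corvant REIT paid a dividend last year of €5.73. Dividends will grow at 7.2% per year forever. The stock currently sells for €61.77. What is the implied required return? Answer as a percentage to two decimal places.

Rearranging the constant-growth DDM: r = D₁/P₀ + g.
D₁ = 5.73 × (1 + 0.072) = 6.1426.
r = 6.1426 / 61.77 + 0.072 = 0.09944 + 0.072 = 0.17144

17.14%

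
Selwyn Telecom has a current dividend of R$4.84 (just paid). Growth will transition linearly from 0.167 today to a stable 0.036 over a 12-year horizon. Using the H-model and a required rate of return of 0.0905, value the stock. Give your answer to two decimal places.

H-model: P₀ = D₀[(1+g_L) + H(g_S−g_L)]/(r−g_L), with H = 12/2 = 6.
P₀ = 4.84 × [(1+0.036) + 6×(0.167−0.036)] / (0.0905−0.036)
   = 4.84 × 1.8220 / 0.0545 = 161.8070

R$161.81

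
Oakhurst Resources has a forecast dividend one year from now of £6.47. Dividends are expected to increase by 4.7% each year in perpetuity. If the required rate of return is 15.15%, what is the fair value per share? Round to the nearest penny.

£61.91

Gordon growth model: P₀ = D₁/(r − g), with D₁ = 6.47 given directly.
P₀ = 6.4700 / (0.1515 − 0.047) = 6.4700 / 0.1045 = 61.9139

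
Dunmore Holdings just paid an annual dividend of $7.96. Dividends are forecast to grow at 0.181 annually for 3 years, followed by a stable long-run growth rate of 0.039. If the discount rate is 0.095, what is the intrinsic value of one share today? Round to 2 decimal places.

Two-stage DDM. Project D₁…D_3 at 0.181, terminal growth 0.039, discount at r = 0.095.
D_1 = 9.4008
D_2 = 11.1023
D_3 = 13.1118
Terminal value at t=3: TV = D_4/(r−g) = 13.6232/(0.095−0.039) = 243.2710
P₀ = 9.4008/(1+0.095)^1 + 11.1023/(1+0.095)^2 + 13.1118/(1+0.095)^3 + 243.2710/(1+0.095)^3 = 213.1195

$213.12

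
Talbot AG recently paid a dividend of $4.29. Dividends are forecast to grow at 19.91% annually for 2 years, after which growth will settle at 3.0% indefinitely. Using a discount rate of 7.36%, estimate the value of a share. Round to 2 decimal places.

$136.57

Two-stage DDM. Project D₁…D_2 at 0.1991, terminal growth 0.03, discount at r = 0.0736.
D_1 = 5.1441
D_2 = 6.1683
Terminal value at t=2: TV = D_3/(r−g) = 6.3534/(0.0736−0.03) = 145.7199
P₀ = 5.1441/(1+0.0736)^1 + 6.1683/(1+0.0736)^2 + 145.7199/(1+0.0736)^2 = 136.5683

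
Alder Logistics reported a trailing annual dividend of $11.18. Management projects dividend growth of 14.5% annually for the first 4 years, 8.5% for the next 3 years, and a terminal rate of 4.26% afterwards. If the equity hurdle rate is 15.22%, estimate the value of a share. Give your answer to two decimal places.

Three-stage DDM. Project D₁…D_7; terminal Gordon value at t=7 with g = 0.0426; discount at r = 0.1522.
D_1 = 12.8011
D_2 = 14.6573
D_3 = 16.7826
D_4 = 19.2160
D_5 = 20.8494
D_6 = 22.6216
D_7 = 24.5444
TV_7 = 25.5900/(0.1522−0.0426) = 233.4856
P₀ = Σ Dₜ/(1+r)ᵗ + TV_7/(1+r)^7 = 159.6753

$159.68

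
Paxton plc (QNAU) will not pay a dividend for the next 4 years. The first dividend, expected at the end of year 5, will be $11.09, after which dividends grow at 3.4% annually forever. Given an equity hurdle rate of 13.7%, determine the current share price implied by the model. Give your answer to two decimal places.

Deferred-dividend DDM. At t=4 the remaining stream is a growing perpetuity with first payment D_5 = 11.09.
V_4 = D_5/(r−g) = 11.09/(0.137−0.034) = 107.6699
P₀ = V_4/(1+r)^4 = 107.6699/(1+0.137)^4 = 64.4247

$64.42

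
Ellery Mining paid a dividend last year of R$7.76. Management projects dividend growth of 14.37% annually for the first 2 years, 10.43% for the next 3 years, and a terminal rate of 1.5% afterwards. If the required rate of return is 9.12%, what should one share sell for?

Three-stage DDM. Project D₁…D_5; terminal Gordon value at t=5 with g = 0.015; discount at r = 0.0912.
D_1 = 8.8751
D_2 = 10.1505
D_3 = 11.2092
D_4 = 12.3783
D_5 = 13.6693
TV_5 = 13.8744/(0.0912−0.015) = 182.0783
P₀ = Σ Dₜ/(1+r)ᵗ + TV_5/(1+r)^5 = 160.5401

R$160.54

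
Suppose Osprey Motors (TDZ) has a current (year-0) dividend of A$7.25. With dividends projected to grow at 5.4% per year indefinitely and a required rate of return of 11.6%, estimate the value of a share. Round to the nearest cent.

Gordon growth model: P₀ = D₁/(r − g). D₁ = 7.25 × (1 + 0.054) = 7.6415.
P₀ = 7.6415 / (0.116 − 0.054) = 7.6415 / 0.062 = 123.2500

A$123.25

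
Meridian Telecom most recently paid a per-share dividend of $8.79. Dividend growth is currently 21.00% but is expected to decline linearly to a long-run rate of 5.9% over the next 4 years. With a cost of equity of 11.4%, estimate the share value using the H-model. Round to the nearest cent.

$217.51

H-model: P₀ = D₀[(1+g_L) + H(g_S−g_L)]/(r−g_L), with H = 4/2 = 2.
P₀ = 8.79 × [(1+0.059) + 2×(0.21−0.059)] / (0.114−0.059)
   = 8.79 × 1.3610 / 0.055 = 217.5125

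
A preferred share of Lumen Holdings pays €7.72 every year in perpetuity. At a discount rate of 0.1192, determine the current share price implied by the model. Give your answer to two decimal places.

€64.77

Zero-growth DDM (perpetuity): P₀ = D/r = 7.72 / 0.1192 = 64.7651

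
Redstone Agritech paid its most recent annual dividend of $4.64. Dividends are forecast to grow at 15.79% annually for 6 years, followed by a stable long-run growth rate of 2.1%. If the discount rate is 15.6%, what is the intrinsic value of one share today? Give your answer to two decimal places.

Two-stage DDM. Project D₁…D_6 at 0.1579, terminal growth 0.021, discount at r = 0.156.
D_1 = 5.3727
D_2 = 6.2210
D_3 = 7.2033
D_4 = 8.3407
D_5 = 9.6577
D_6 = 11.1826
Terminal value at t=6: TV = D_7/(r−g) = 11.4175/(0.156−0.021) = 84.5739
P₀ = 5.3727/(1+0.156)^1 + 6.2210/(1+0.156)^2 + 7.2033/(1+0.156)^3 + 8.3407/(1+0.156)^4 + 9.6577/(1+0.156)^5 + 11.1826/(1+0.156)^6 + 84.5739/(1+0.156)^6 = 63.4402

$63.44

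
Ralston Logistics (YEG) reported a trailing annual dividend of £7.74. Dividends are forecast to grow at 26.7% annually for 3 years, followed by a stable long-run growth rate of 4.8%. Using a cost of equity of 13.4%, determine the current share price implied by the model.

£160.66

Two-stage DDM. Project D₁…D_3 at 0.267, terminal growth 0.048, discount at r = 0.134.
D_1 = 9.8066
D_2 = 12.4249
D_3 = 15.7424
Terminal value at t=3: TV = D_4/(r−g) = 16.4980/(0.134−0.048) = 191.8376
P₀ = 9.8066/(1+0.134)^1 + 12.4249/(1+0.134)^2 + 15.7424/(1+0.134)^3 + 191.8376/(1+0.134)^3 = 160.6561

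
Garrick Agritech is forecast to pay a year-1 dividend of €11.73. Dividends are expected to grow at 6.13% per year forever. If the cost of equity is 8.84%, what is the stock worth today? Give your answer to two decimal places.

Gordon growth model: P₀ = D₁/(r − g), with D₁ = 11.73 given directly.
P₀ = 11.7300 / (0.0884 − 0.0613) = 11.7300 / 0.0271 = 432.8413

€432.84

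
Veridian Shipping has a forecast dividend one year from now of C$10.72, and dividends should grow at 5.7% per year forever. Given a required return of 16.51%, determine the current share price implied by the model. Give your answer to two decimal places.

Gordon growth model: P₀ = D₁/(r − g), with D₁ = 10.72 given directly.
P₀ = 10.7200 / (0.1651 − 0.057) = 10.7200 / 0.1081 = 99.1674

C$99.17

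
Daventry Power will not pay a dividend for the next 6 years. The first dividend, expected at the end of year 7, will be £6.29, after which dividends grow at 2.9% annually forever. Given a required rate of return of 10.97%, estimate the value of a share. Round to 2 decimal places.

Deferred-dividend DDM. At t=6 the remaining stream is a growing perpetuity with first payment D_7 = 6.29.
V_6 = D_7/(r−g) = 6.29/(0.1097−0.029) = 77.9430
P₀ = V_6/(1+r)^6 = 77.9430/(1+0.1097)^6 = 41.7391

£41.74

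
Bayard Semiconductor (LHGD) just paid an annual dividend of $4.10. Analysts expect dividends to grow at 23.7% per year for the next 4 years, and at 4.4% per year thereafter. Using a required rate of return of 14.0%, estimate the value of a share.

Two-stage DDM. Project D₁…D_4 at 0.237, terminal growth 0.044, discount at r = 0.14.
D_1 = 5.0717
D_2 = 6.2737
D_3 = 7.7606
D_4 = 9.5998
Terminal value at t=4: TV = D_5/(r−g) = 10.0222/(0.14−0.044) = 104.3979
P₀ = 5.0717/(1+0.14)^1 + 6.2737/(1+0.14)^2 + 7.7606/(1+0.14)^3 + 9.5998/(1+0.14)^4 + 104.3979/(1+0.14)^4 = 82.0102

$82.01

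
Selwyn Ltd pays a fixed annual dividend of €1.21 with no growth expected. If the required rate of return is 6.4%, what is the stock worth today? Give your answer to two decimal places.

Zero-growth DDM (perpetuity): P₀ = D/r = 1.21 / 0.064 = 18.9062

€18.91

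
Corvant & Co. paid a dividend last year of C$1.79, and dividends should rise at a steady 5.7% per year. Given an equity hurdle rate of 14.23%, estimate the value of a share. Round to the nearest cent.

C$22.18

Gordon growth model: P₀ = D₁/(r − g). D₁ = 1.79 × (1 + 0.057) = 1.8920.
P₀ = 1.8920 / (0.1423 − 0.057) = 1.8920 / 0.0853 = 22.1809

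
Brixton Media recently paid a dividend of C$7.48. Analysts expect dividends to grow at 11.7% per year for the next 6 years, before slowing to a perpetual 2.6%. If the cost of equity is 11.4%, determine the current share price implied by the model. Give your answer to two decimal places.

Two-stage DDM. Project D₁…D_6 at 0.117, terminal growth 0.026, discount at r = 0.114.
D_1 = 8.3552
D_2 = 9.3327
D_3 = 10.4246
D_4 = 11.6443
D_5 = 13.0067
D_6 = 14.5285
Terminal value at t=6: TV = D_7/(r−g) = 14.9062/(0.114−0.026) = 169.3890
P₀ = 8.3552/(1+0.114)^1 + 9.3327/(1+0.114)^2 + 10.4246/(1+0.114)^3 + 11.6443/(1+0.114)^4 + 13.0067/(1+0.114)^5 + 14.5285/(1+0.114)^6 + 169.3890/(1+0.114)^6 = 133.9336

C$133.93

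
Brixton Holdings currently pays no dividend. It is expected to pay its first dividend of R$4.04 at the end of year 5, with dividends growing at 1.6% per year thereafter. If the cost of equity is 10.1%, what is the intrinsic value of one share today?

Deferred-dividend DDM. At t=4 the remaining stream is a growing perpetuity with first payment D_5 = 4.04.
V_4 = D_5/(r−g) = 4.04/(0.101−0.016) = 47.5294
P₀ = V_4/(1+r)^4 = 47.5294/(1+0.101)^4 = 32.3454

R$32.35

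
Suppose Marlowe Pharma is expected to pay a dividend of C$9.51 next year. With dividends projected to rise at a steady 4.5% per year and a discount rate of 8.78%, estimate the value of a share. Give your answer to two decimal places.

C$222.20

Gordon growth model: P₀ = D₁/(r − g), with D₁ = 9.51 given directly.
P₀ = 9.5100 / (0.0878 − 0.045) = 9.5100 / 0.0428 = 222.1963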